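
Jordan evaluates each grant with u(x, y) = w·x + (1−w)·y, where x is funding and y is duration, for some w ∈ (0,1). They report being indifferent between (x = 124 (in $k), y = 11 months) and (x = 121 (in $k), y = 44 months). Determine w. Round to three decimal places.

w = 0.917

Indifference: w·124 + (1−w)·11 = w·121 + (1−w)·44.
Collecting terms: w·3 = (1−w)·33.
Hence w = 33/(3+33) = 33/36 = 0.917.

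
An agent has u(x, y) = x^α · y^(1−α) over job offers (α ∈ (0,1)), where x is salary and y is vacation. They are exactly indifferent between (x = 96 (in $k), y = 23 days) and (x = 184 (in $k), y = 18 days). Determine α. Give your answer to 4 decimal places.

α ≈ 0.2737

Indifference: 96^α · 23^(1−α) = 184^α · 18^(1−α).
(96/184)^α = (18/23)^(1−α); take logs: α·ln(96/184) = (1−α)·ln(18/23), i.e. α·-0.6505876 = (1−α)·-0.2451225.
So α/(1−α) = (-0.2451225)/(-0.6505876) = 0.3767709, and α = 0.3767709/1.3767709 ≈ 0.2737.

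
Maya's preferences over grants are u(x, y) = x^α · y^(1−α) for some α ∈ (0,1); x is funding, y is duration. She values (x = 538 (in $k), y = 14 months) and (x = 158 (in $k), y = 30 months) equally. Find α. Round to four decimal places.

α ≈ 0.3835

Indifference: 538^α · 14^(1−α) = 158^α · 30^(1−α).
Taking logs: α·ln 538 + (1−α)·ln 14 = α·ln 158 + (1−α)·ln 30, i.e. α·1.2252635 = (1−α)·0.7621401.
Thus α·(1.9874036) = 0.7621401, so α = 0.7621401/1.9874036 ≈ 0.3835.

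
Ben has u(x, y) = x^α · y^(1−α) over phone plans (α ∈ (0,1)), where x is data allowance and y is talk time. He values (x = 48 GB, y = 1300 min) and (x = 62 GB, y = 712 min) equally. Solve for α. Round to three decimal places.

α ≈ 0.702

Set the two utilities equal: 48^α·1300^(1−α) = 62^α·712^(1−α).
Taking logs: α·ln 48 + (1−α)·ln 1300 = α·ln 62 + (1−α)·ln 712, i.e. α·-0.255933 = (1−α)·-0.602042.
So α/(1−α) = (-0.602042)/(-0.255933) = 2.352342, and α = 2.352342/3.352342 ≈ 0.702.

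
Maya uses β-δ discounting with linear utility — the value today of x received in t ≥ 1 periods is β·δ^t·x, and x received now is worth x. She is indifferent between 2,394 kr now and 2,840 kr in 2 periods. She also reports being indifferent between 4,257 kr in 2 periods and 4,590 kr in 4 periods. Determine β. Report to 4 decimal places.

From the later pair, β·δ^2·4257 = β·δ^4·4590; dividing through, δ^2 = 4257/4590 = 0.92745, so δ = 0.96304.
Substituting δ into 2394 = β·δ^2·2840: β = 2394/(2633.961) ≈ 0.9089.

β ≈ 0.9089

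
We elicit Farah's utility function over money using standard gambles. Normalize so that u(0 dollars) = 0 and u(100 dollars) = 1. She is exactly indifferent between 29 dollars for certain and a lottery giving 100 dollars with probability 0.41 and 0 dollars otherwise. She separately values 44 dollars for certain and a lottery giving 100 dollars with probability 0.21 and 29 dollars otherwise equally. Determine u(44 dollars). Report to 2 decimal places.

From the first indifference, u(29 dollars) = 0.41·u(100 dollars) + 0.59·u(0 dollars) = 0.41·1 + 0.59·0 = 0.41.
Then u(44 dollars) = 0.21·u(100 dollars) + 0.79·u(29 dollars) = 0.21·1.00 + 0.79·0.41 = 0.5339.

0.53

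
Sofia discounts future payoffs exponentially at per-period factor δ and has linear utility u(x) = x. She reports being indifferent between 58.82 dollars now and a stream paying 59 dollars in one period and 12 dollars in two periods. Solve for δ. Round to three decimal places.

Present value of the stream is 59·δ + 12·δ². Indifference gives 59δ + 12δ² = 58.82.
Rearranged: 12δ² + 59δ − 58.82 = 0.
The positive root is δ = [−59 + √(59² + 4·12·58.82)] / (2·12) = (−59 + 79.400)/24 ≈ 0.850.

δ ≈ 0.850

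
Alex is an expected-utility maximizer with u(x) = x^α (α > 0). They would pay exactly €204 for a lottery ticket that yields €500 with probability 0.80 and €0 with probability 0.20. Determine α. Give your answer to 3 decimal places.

α ≈ 0.249

Since u(0) = 0, the lottery's EU is 0.80·500^α.
Indifference: 204^α = 0.80·500^α, so (204/500)^α = 0.80.
Taking logs: α·ln(204/500) = ln(0.80), so α = -0.223144 / -0.896488 ≈ 0.249.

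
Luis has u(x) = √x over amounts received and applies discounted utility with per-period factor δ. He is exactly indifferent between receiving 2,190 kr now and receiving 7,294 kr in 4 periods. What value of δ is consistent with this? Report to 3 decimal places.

δ ≈ 0.860

The payoff in 4 periods is discounted by δ^4, so u(2190) = δ^4·u(7294) and δ^4 = u(2190)/u(7294).
Since u(x) = √x, δ^4 = √(2190/7294) = 0.54795.
Hence δ = (0.54795)^(1/4) = 0.86037.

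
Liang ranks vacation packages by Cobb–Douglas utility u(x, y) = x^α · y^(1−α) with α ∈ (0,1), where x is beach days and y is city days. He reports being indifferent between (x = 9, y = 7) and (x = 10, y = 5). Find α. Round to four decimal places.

α ≈ 0.7615

Set the two utilities equal: 9^α·7^(1−α) = 10^α·5^(1−α).
Taking logs: α·ln 9 + (1−α)·ln 7 = α·ln 10 + (1−α)·ln 5, i.e. α·-0.1053605 = (1−α)·-0.3364722.
With A = -0.1053605 and B = -0.3364722: α·A = (1−α)·B, so α = B/(A+B) = -0.3364722/-0.4418327 ≈ 0.7615.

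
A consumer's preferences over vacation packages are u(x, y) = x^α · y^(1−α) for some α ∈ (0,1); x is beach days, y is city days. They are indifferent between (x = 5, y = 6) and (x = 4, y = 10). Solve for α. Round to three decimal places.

α ≈ 0.696

The Cobb–Douglas utilities coincide, so 5^α·6^(1−α) = 4^α·10^(1−α).
(5/4)^α = (10/6)^(1−α); take logs: α·ln(5/4) = (1−α)·ln(10/6), i.e. α·0.223144 = (1−α)·0.510826.
With A = 0.223144 and B = 0.510826: α·A = (1−α)·B, so α = B/(A+B) = 0.510826/0.733970 ≈ 0.696.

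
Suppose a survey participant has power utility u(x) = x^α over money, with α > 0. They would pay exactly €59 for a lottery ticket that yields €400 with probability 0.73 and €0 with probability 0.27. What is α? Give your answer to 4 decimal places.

α ≈ 0.1644

Since u(0) = 0, the lottery's EU is 0.73·400^α.
Equating: 59^α = 0.73·400^α, i.e. 0.1475^α = 0.73.
Take logs: α = ln 0.73 / ln(59/400) ≈ 0.164432.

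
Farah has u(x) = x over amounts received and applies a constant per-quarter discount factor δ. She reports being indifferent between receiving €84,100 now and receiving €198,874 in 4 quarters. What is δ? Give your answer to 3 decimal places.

δ ≈ 0.806

Equating discounted utilities: u(84100) = δ^4·u(198874) ⇒ δ^4 = u(84100)/u(198874).
With u(x) = x: δ^4 = 84100/198874 = 0.42288.
So δ = 0.42288^(1/4) ≈ 0.806.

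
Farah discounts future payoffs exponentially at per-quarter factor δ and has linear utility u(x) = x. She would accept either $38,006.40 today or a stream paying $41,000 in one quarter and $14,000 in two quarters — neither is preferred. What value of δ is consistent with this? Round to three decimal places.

δ ≈ 0.740

Present value of the stream is 41000·δ + 14000·δ². Indifference gives 41000δ + 14000δ² = 38006.40.
That is, 14000δ² + 41000δ − 38006.40 = 0, a quadratic in δ.
δ = (−41000 + √(41000² + 4·14000·38006.40)) / (2·14000) = (−41000 + √3809358400.00) / 28000 ≈ 0.740.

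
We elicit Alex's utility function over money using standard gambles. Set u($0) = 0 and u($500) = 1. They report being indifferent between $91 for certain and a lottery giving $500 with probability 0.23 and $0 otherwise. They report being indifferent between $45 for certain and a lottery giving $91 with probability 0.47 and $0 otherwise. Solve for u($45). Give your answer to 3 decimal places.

0.108

The first gamble pins u($91): it must equal 0.23·1 + 0.77·0 = 0.23.
Then u($45) = 0.47·u($91) + 0.53·u($0) = 0.47·0.23 + 0.53·0.00 = 0.1081.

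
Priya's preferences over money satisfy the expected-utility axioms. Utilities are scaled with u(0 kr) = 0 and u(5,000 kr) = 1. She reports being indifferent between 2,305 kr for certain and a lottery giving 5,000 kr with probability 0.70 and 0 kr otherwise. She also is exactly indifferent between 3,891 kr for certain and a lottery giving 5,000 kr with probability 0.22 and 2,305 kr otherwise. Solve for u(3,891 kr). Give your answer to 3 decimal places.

From the first indifference, u(2,305 kr) = 0.70·u(5,000 kr) + 0.30·u(0 kr) = 0.70·1 + 0.30·0 = 0.70.
The second indifference gives u(3,891 kr) = 0.22·u(5,000 kr) + 0.78·u(2,305 kr) = 0.22·1.00 + 0.78·0.70 = 0.7660.

0.766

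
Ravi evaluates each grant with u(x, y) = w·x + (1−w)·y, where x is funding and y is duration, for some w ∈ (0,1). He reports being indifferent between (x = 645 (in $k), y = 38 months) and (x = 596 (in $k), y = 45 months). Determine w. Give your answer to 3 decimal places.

u(645,38) = u(596,45) means w·645 + (1−w)·38 = w·596 + (1−w)·45.
w·(645−596) = (1−w)·(45−38), i.e. w·49 = (1−w)·7.
Hence w = 7/(49+7) = 7/56 = 0.125.

w = 0.125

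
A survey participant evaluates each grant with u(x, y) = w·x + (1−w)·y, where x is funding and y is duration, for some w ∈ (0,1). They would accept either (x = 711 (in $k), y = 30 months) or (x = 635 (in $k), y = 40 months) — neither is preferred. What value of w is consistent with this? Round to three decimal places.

w = 0.116

Equating utilities: w·711 + (1−w)·30 = w·635 + (1−w)·40.
Rearranging, 76·w − 10·(1−w) = 0.
Hence w = 10/(76+10) = 10/86 = 0.116.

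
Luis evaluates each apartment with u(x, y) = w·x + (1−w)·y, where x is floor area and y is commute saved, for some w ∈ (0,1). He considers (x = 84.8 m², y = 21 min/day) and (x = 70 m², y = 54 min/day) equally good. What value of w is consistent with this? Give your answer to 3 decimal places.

w = 0.690

Indifference: w·84.8 + (1−w)·21 = w·70 + (1−w)·54.
Collecting terms: w·14.8 = (1−w)·33.
So w/(1−w) = 33/14.8 = 2.2297, giving w = 33/(14.8+33) = 0.690.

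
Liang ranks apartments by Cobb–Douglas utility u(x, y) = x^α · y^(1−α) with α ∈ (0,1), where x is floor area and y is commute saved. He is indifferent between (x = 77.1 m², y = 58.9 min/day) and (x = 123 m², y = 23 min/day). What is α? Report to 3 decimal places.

α ≈ 0.668

Indifference: 77.1^α · 58.9^(1−α) = 123^α · 23^(1−α).
(77.1/123)^α = (23/58.9)^(1−α); take logs: α·ln(77.1/123) = (1−α)·ln(23/58.9), i.e. α·-0.467081 = (1−α)·-0.940347.
So α/(1−α) = (-0.940347)/(-0.467081) = 2.013242, and α = 2.013242/3.013242 ≈ 0.668.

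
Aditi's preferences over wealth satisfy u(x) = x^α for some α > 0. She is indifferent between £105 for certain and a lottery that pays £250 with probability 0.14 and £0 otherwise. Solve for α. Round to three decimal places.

α ≈ 2.266

Since u(0) = 0, the lottery's EU is 0.14·250^α.
Equating: 105^α = 0.14·250^α, i.e. 0.4200^α = 0.14.
α = ln(0.14) / ln(105/250) = -1.966113/-0.867501 ≈ 2.266.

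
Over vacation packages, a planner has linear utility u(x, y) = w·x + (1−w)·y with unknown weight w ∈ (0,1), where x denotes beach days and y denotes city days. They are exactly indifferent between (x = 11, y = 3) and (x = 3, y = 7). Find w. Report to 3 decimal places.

Equating utilities: w·11 + (1−w)·3 = w·3 + (1−w)·7.
Rearranging, 8·w − 4·(1−w) = 0.
So w/(1−w) = 4/8 = 0.5000, giving w = 4/(8+4) = 0.333.

w = 0.333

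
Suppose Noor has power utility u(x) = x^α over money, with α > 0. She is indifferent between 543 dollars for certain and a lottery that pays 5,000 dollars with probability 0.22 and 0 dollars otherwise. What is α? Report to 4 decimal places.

EU(lottery) = 0.22·5000^α + 0.78·0 = 0.22·5000^α.
Indifference: 543^α = 0.22·5000^α, so (543/5000)^α = 0.22.
Take logs: α = ln 0.22 / ln(543/5000) ≈ 0.682014.

α ≈ 0.6820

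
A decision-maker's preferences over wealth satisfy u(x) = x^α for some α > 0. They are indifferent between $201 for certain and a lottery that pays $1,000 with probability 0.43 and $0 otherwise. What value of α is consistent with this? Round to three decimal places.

α ≈ 0.526

Since u(0) = 0, the lottery's EU is 0.43·1000^α.
Equating: 201^α = 0.43·1000^α, i.e. 0.2010^α = 0.43.
α = ln(0.43) / ln(201/1000) = -0.843970/-1.604450 ≈ 0.526.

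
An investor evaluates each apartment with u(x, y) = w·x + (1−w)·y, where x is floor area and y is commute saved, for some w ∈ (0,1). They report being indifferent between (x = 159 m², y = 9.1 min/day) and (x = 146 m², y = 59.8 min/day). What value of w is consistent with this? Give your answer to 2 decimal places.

Equating utilities: w·159 + (1−w)·9.1 = w·146 + (1−w)·59.8.
w·(159−146) = (1−w)·(59.8−9.1), i.e. w·13 = (1−w)·50.7.
The marginal rate of substitution is 50.7/13, so w = 50.7/(13+50.7) = 0.80.

w = 0.80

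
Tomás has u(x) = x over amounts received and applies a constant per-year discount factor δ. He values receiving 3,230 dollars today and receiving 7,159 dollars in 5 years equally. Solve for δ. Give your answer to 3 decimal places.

Equating discounted utilities: u(3230) = δ^5·u(7159) ⇒ δ^5 = u(3230)/u(7159).
With u(x) = x: δ^5 = 3230/7159 = 0.45118.
So δ = 0.45118^(1/5) ≈ 0.853.

δ ≈ 0.853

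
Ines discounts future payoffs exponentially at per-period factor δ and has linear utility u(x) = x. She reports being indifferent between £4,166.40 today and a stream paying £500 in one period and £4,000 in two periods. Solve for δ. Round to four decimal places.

Present value of the stream is 500·δ + 4000·δ². Indifference gives 500δ + 4000δ² = 4166.40.
Rearranged: 4000δ² + 500δ − 4166.40 = 0.
δ = (−500 + √(500² + 4·4000·4166.40)) / (2·4000) = (−500 + √66912400.00) / 8000 ≈ 0.9600.

δ ≈ 0.9600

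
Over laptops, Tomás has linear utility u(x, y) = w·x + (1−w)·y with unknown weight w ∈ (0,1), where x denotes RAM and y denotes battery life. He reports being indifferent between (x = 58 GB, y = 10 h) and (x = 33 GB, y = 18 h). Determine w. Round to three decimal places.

w = 0.242

u(58,10) = u(33,18) means w·58 + (1−w)·10 = w·33 + (1−w)·18.
Collecting terms: w·25 = (1−w)·8.
Hence w = 8/(25+8) = 8/33 = 0.242.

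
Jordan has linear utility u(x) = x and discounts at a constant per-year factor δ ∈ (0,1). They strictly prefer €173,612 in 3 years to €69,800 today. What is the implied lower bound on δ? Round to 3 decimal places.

δ > 0.738

Under u(x) = x this choice says 69800 < δ^3·173612.
Hence δ^3 > 69800/173612 = 0.40205, and x ↦ x^(1/3) is increasing on (0,∞).
δ > (69800/173612)^(1/3) ≈ 0.738.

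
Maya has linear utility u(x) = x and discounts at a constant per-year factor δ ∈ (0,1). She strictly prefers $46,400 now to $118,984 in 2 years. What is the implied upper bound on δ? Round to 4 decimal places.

Comparing present values: 46400 > δ^2·118984.
Dividing by 118984: δ^2 < 0.38997. Both sides are positive, so the square root keeps the direction.
δ < 0.38997^(1/2) = 0.6245.

δ < 0.6245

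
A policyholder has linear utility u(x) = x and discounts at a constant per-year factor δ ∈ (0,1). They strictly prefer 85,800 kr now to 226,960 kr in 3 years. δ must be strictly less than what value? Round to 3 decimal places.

The preference means 85800 > δ^3·226960.
So δ^3 < 85800/226960 = 0.37804; taking the cube root of both positive sides preserves the inequality.
δ < 0.37804^(1/3) = 0.723.

δ < 0.723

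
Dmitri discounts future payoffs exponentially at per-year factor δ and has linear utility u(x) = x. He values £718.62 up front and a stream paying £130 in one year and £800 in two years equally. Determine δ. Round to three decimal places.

δ ≈ 0.870

Present value of the stream is 130·δ + 800·δ². Indifference gives 130δ + 800δ² = 718.62.
So 800δ² + 130δ − 718.62 = 0.
By the quadratic formula (taking the positive root), δ = (−130 + √2316484.00) / 1600 ≈ 0.870.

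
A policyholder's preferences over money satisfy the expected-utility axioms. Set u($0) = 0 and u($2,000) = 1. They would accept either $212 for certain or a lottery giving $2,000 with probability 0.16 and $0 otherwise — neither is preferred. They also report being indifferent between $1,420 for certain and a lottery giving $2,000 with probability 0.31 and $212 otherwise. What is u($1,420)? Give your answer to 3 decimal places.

From the first indifference, u($212) = 0.16·u($2,000) + 0.84·u($0) = 0.16·1 + 0.84·0 = 0.16.
Then u($1,420) = 0.31·u($2,000) + 0.69·u($212) = 0.31·1.00 + 0.69·0.16 = 0.4204.

0.420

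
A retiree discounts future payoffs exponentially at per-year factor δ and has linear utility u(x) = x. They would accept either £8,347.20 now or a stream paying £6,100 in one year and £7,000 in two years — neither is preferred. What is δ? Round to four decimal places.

δ ≈ 0.7400

Present value of the stream is 6100·δ + 7000·δ². Indifference gives 6100δ + 7000δ² = 8347.20.
That is, 7000δ² + 6100δ − 8347.20 = 0, a quadratic in δ.
δ = (−6100 + √(6100² + 4·7000·8347.20)) / (2·7000) = (−6100 + √270931600.00) / 14000 ≈ 0.7400.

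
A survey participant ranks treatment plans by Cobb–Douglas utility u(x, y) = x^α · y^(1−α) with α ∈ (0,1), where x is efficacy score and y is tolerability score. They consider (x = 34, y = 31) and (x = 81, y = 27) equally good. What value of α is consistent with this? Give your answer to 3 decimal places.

Indifference: 34^α · 31^(1−α) = 81^α · 27^(1−α).
Taking logs: α·ln 34 + (1−α)·ln 31 = α·ln 81 + (1−α)·ln 27, i.e. α·-0.868089 = (1−α)·-0.138150.
Thus α·(-1.006239) = -0.138150, so α = -0.138150/-1.006239 ≈ 0.137.

α ≈ 0.137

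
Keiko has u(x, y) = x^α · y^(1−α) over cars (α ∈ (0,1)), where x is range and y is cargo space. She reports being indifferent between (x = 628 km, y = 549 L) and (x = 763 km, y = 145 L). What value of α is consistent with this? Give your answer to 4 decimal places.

α ≈ 0.8724

The Cobb–Douglas utilities coincide, so 628^α·549^(1−α) = 763^α·145^(1−α).
Taking logs: α·ln 628 + (1−α)·ln 549 = α·ln 763 + (1−α)·ln 145, i.e. α·-0.1947179 = (1−α)·-1.3313647.
So α/(1−α) = (-1.3313647)/(-0.1947179) = 6.8374027, and α = 6.8374027/7.8374027 ≈ 0.8724.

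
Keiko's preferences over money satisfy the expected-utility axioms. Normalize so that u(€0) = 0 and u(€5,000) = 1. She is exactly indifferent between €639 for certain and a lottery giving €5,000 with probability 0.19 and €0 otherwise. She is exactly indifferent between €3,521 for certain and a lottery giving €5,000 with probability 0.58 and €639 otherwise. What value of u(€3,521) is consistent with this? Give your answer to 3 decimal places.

From the first indifference, u(€639) = 0.19·u(€5,000) + 0.81·u(€0) = 0.19·1 + 0.81·0 = 0.19.
Then u(€3,521) = 0.58·u(€5,000) + 0.42·u(€639) = 0.58·1.00 + 0.42·0.19 = 0.6598.

0.660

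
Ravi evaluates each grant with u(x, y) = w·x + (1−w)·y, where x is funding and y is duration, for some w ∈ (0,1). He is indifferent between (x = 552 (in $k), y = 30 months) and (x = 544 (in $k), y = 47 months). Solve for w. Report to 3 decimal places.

w = 0.680

Equating utilities: w·552 + (1−w)·30 = w·544 + (1−w)·47.
w·(552−544) = (1−w)·(47−30), i.e. w·8 = (1−w)·17.
So w/(1−w) = 17/8 = 2.1250, giving w = 17/(8+17) = 0.680.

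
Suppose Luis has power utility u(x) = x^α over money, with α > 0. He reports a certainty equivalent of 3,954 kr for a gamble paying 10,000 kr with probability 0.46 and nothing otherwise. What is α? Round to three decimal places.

EU(lottery) = 0.46·10000^α + 0.54·0 = 0.46·10000^α.
Setting u(3954) equal to that: 3954^α = 0.46·10000^α ⇒ (3954/10000)^α = 0.46.
Taking logs: α·ln(3954/10000) = ln(0.46), so α = -0.776529 / -0.927857 ≈ 0.837.

α ≈ 0.837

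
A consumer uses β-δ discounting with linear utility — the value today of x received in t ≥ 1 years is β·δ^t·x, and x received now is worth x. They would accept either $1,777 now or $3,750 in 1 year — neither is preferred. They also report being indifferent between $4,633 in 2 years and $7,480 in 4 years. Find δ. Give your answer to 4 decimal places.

The second indifference involves only future payoffs, so β cancels: β·δ^2·4633 = β·δ^4·7480, giving δ^2 = 4633/7480 = 0.61939, so δ = 0.78701.

δ ≈ 0.7870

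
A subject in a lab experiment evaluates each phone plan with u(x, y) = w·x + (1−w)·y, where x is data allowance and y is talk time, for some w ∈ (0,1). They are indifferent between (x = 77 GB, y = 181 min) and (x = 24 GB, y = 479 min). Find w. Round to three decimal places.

Indifference: w·77 + (1−w)·181 = w·24 + (1−w)·479.
Collecting terms: w·53 = (1−w)·298.
Hence w = 298/(53+298) = 298/351 = 0.849.

w = 0.849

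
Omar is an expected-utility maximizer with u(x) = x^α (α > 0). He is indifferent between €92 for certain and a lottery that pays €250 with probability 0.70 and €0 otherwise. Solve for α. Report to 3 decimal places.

α ≈ 0.357

EU(lottery) = 0.70·250^α + 0.30·0 = 0.70·250^α.
Setting u(92) equal to that: 92^α = 0.70·250^α ⇒ (92/250)^α = 0.70.
Take logs: α = ln 0.70 / ln(92/250) ≈ 0.35679.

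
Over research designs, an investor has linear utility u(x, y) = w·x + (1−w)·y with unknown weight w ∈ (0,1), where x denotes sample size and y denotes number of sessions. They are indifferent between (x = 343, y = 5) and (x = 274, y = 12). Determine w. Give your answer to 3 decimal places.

w = 0.092

Equating utilities: w·343 + (1−w)·5 = w·274 + (1−w)·12.
Collecting terms: w·69 = (1−w)·7.
So w/(1−w) = 7/69 = 0.1014, giving w = 7/(69+7) = 0.092.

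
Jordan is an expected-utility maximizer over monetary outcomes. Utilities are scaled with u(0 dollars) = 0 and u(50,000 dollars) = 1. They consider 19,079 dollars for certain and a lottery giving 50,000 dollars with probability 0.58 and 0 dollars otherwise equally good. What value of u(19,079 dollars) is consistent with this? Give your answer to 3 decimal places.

u(19,079 dollars) equals the lottery's expected utility: 0.58·1 + 0.42·0 = 0.58.

0.580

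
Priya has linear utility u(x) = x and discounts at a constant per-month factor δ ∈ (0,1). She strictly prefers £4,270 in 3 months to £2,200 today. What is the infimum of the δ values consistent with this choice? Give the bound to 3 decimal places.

Under u(x) = x this choice says 2200 < δ^3·4270.
Dividing by 4270: δ^3 > 0.51522. Both sides are positive, so the cube root keeps the direction.
δ > (2200/4270)^(1/3) ≈ 0.802.

δ > 0.802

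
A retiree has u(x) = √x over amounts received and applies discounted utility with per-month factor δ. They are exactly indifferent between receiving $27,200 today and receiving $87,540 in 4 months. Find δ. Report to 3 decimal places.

δ ≈ 0.864

The payoff in 4 months is discounted by δ^4, so u(27200) = δ^4·u(87540) and δ^4 = u(27200)/u(87540).
With u(x) = √x: δ^4 = √27200/√87540 = √(27200/87540) = 0.55742.
So δ = 0.55742^(1/4) ≈ 0.864.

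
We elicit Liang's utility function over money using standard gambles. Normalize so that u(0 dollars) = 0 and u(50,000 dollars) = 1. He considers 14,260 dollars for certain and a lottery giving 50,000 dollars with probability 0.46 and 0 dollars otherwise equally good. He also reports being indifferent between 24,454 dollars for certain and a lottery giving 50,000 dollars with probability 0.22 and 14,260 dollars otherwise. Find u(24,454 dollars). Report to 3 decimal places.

From the first indifference, u(14,260 dollars) = 0.46·u(50,000 dollars) + 0.54·u(0 dollars) = 0.46·1 + 0.54·0 = 0.46.
Then u(24,454 dollars) = 0.22·u(50,000 dollars) + 0.78·u(14,260 dollars) = 0.22·1.00 + 0.78·0.46 = 0.5788.

0.579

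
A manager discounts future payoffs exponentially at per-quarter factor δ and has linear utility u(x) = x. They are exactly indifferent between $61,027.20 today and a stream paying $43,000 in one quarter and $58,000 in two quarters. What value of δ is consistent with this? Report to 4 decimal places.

δ ≈ 0.7200

Equating present values: 61027.20 = 43000δ + 58000δ².
Rearranged: 58000δ² + 43000δ − 61027.20 = 0.
By the quadratic formula (taking the positive root), δ = (−43000 + √16007310400.00) / 116000 ≈ 0.7200.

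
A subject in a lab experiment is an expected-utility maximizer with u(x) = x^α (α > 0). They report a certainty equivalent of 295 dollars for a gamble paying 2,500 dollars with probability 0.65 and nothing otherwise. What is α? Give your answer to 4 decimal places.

α ≈ 0.2016

The lottery's expected utility is 0.65·u(2500) + 0.35·u(0) = 0.65·2500^α (since u(0) = 0 for α > 0).
Indifference: 295^α = 0.65·2500^α, so (295/2500)^α = 0.65.
α = ln(0.65) / ln(295/2500) = -0.4307829/-2.1370707 ≈ 0.2016.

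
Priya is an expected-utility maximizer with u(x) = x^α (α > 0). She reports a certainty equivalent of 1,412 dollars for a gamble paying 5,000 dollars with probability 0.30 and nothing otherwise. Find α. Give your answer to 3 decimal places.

α ≈ 0.952

Since u(0) = 0, the lottery's EU is 0.30·5000^α.
Equating: 1412^α = 0.30·5000^α, i.e. 0.2824^α = 0.30.
Taking logs: α·ln(1412/5000) = ln(0.30), so α = -1.203973 / -1.264431 ≈ 0.952.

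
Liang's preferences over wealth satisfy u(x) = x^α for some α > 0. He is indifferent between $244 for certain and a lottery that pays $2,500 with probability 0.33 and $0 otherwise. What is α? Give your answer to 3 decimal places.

α ≈ 0.476

EU(lottery) = 0.33·2500^α + 0.67·0 = 0.33·2500^α.
Indifference: 244^α = 0.33·2500^α, so (244/2500)^α = 0.33.
α = ln(0.33) / ln(244/2500) = -1.108663/-2.326878 ≈ 0.476.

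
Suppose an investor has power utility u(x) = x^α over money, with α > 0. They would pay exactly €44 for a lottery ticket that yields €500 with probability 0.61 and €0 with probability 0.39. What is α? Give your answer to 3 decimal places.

Since u(0) = 0, the lottery's EU is 0.61·500^α.
Equating: 44^α = 0.61·500^α, i.e. 0.0880^α = 0.61.
α = ln(0.61) / ln(44/500) = -0.494296/-2.430418 ≈ 0.203.

α ≈ 0.203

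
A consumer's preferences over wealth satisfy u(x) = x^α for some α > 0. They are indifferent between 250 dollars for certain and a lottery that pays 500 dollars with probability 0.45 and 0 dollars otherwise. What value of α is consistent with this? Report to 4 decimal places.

The lottery's expected utility is 0.45·u(500) + 0.55·u(0) = 0.45·500^α (since u(0) = 0 for α > 0).
Indifference: 250^α = 0.45·500^α, so (250/500)^α = 0.45.
Take logs: α = ln 0.45 / ln(250/500) ≈ 1.152003.

α ≈ 1.1520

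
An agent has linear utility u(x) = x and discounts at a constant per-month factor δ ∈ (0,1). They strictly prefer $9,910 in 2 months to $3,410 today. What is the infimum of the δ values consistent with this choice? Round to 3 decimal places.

δ > 0.587

The preference means 3410 < δ^2·9910.
Dividing by 9910: δ^2 > 0.34410. Both sides are positive, so the square root keeps the direction.
δ > (3410/9910)^(1/2) ≈ 0.587.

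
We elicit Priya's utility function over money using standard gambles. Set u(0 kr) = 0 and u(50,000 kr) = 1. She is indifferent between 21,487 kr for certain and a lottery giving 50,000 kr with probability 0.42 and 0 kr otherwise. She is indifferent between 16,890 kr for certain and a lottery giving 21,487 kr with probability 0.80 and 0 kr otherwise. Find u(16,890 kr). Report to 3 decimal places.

0.336

The first gamble pins u(21,487 kr): it must equal 0.42·1 + 0.58·0 = 0.42.
Chaining: u(16,890 kr) = 0.80·0.42 + 0.20·0.00 = 0.3360.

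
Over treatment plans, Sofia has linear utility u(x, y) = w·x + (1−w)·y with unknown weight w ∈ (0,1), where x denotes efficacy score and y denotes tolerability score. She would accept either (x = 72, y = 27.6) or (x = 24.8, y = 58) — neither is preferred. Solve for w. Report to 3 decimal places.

w = 0.392

u(72,27.6) = u(24.8,58) means w·72 + (1−w)·27.6 = w·24.8 + (1−w)·58.
w·(72−24.8) = (1−w)·(58−27.6), i.e. w·47.2 = (1−w)·30.4.
Hence w = 30.4/(47.2+30.4) = 30.4/77.6 = 0.392.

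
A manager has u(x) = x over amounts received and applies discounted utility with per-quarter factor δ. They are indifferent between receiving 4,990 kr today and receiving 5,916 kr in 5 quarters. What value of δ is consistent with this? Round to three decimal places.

Equating discounted utilities: u(4990) = δ^5·u(5916) ⇒ δ^5 = u(4990)/u(5916).
With u(x) = x: δ^5 = 4990/5916 = 0.84348.
Taking the 5th root: δ = 0.84348^(1/5) ≈ 0.967.

δ ≈ 0.967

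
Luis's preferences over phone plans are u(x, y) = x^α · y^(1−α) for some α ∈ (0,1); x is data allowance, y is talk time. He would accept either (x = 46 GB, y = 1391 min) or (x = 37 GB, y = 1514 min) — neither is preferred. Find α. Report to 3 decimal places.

α ≈ 0.280

Set the two utilities equal: 46^α·1391^(1−α) = 37^α·1514^(1−α).
Rearrange to (46/37)^α = (1514/1391)^(1−α) and take logs: α·0.217723 = (1−α)·0.084732.
So α/(1−α) = (0.084732)/(0.217723) = 0.389173, and α = 0.389173/1.389173 ≈ 0.280.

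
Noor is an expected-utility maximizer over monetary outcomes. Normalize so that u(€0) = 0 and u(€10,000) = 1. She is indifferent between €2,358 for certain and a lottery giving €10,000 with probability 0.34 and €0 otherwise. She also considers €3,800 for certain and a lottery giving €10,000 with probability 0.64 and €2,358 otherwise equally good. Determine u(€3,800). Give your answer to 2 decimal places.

The first gamble pins u(€2,358): it must equal 0.34·1 + 0.66·0 = 0.34.
Chaining: u(€3,800) = 0.64·1.00 + 0.36·0.34 = 0.7624.

0.76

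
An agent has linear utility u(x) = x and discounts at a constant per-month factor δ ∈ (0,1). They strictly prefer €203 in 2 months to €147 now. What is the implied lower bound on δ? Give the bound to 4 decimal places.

δ > 0.8510

The preference means 147 < δ^2·203.
Hence δ^2 > 147/203 = 0.72414, and x ↦ x^(1/2) is increasing on (0,∞).
δ > (147/203)^(1/2) ≈ 0.8510.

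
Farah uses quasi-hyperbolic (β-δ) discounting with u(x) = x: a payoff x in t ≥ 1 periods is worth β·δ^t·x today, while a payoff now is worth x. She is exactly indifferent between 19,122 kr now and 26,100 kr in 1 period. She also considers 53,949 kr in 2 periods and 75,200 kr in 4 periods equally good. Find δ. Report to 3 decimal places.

Both payoffs in the second observation are in the future, so β drops out: δ^2·53949 = δ^4·75200 ⇒ δ^2 = 53949/75200 = 0.71741, so δ = 0.84700.

δ ≈ 0.847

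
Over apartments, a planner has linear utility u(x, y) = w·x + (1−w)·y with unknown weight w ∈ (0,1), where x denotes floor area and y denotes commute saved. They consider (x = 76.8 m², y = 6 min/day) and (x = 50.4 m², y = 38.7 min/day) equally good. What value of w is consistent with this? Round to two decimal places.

Equating utilities: w·76.8 + (1−w)·6 = w·50.4 + (1−w)·38.7.
Collecting terms: w·26.4 = (1−w)·32.7.
Hence w = 32.7/(26.4+32.7) = 32.7/59.1 = 0.55.

w = 0.55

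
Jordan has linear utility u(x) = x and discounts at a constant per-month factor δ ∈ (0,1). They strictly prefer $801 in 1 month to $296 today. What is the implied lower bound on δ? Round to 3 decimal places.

Comparing present values: 296 < δ·801.
So δ > 296/801 = 0.36954.

δ > 0.370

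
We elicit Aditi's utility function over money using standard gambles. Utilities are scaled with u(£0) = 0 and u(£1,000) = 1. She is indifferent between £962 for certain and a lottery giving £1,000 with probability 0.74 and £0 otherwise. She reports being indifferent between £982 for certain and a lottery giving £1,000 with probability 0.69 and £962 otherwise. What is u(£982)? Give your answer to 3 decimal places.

First, u(£962) = 0.74·u(£1,000) + 0.26·u(£0) = 0.74.
Chaining: u(£982) = 0.69·1.00 + 0.31·0.74 = 0.9194.

0.919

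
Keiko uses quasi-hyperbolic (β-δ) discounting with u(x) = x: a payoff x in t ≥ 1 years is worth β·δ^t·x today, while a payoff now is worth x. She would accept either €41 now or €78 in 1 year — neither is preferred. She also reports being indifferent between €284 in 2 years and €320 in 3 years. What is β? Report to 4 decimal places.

Both payoffs in the second observation are in the future, so β drops out: δ^2·284 = δ^3·320 ⇒ δ = 284/320 = 0.88750.
Substituting δ into 41 = β·δ·78: β = 41/(69.225) ≈ 0.5923.

β ≈ 0.5923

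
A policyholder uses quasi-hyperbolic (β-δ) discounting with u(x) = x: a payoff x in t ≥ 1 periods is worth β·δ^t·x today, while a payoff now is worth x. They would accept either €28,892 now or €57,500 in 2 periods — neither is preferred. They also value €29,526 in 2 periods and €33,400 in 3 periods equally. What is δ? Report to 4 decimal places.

Both payoffs in the second observation are in the future, so β drops out: δ^2·29526 = δ^3·33400 ⇒ δ = 29526/33400 = 0.88401.

δ ≈ 0.8840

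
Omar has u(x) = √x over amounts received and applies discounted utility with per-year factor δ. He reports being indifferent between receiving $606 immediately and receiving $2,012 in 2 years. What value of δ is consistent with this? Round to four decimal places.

The payoff in 2 years is discounted by δ^2, so u(606) = δ^2·u(2012) and δ^2 = u(606)/u(2012).
With u(x) = √x: δ^2 = √606/√2012 = √(606/2012) = 0.54881.
Taking the square root: δ = 0.54881^(1/2) ≈ 0.7408.

δ ≈ 0.7408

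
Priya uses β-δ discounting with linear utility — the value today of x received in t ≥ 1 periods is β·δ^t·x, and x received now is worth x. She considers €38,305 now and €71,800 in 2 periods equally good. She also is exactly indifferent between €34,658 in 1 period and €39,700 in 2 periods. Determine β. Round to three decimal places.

The second indifference involves only future payoffs, so β cancels: β·δ^1·34658 = β·δ^2·39700, giving δ = 34658/39700 = 0.87300.
Now use the now-vs-future pair: 38305 = β·δ^2·71800 gives β = 38305/(0.76212·71800) ≈ 0.700.

β ≈ 0.700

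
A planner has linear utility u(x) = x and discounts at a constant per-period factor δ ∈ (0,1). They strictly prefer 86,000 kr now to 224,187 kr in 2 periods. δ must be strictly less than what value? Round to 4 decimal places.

δ < 0.6194

Under u(x) = x this choice says 86000 > δ^2·224187.
Dividing by 224187: δ^2 < 0.38361. Both sides are positive, so the square root keeps the direction.
δ < (86000/224187)^(1/2) ≈ 0.6194.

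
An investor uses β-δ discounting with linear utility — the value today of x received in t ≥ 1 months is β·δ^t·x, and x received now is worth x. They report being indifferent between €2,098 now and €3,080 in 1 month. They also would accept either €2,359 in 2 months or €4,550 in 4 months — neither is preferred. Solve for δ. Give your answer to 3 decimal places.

δ ≈ 0.720

Both payoffs in the second observation are in the future, so β drops out: δ^2·2359 = δ^4·4550 ⇒ δ^2 = 2359/4550 = 0.51846, so δ = 0.72004.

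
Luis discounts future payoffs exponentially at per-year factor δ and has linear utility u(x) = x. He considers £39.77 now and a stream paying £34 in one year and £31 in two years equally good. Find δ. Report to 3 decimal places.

The stream is worth 34δ + 31δ² today, so 34δ + 31δ² = 39.77.
So 31δ² + 34δ − 39.77 = 0.
The positive root is δ = [−34 + √(34² + 4·31·39.77)] / (2·31) = (−34 + 78.022)/62 ≈ 0.710.

δ ≈ 0.710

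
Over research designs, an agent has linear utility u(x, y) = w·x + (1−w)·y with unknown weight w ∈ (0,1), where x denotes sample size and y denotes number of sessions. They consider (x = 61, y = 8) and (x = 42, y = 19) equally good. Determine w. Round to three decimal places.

u(61,8) = u(42,19) means w·61 + (1−w)·8 = w·42 + (1−w)·19.
Rearranging, 19·w − 11·(1−w) = 0.
Hence w = 11/(19+11) = 11/30 = 0.367.

w = 0.367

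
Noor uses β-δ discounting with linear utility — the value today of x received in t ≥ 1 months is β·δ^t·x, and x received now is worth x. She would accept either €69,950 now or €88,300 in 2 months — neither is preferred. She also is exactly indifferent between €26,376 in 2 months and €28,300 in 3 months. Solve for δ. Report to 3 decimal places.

δ ≈ 0.932

Both payoffs in the second observation are in the future, so β drops out: δ^2·26376 = δ^3·28300 ⇒ δ = 26376/28300 = 0.93201.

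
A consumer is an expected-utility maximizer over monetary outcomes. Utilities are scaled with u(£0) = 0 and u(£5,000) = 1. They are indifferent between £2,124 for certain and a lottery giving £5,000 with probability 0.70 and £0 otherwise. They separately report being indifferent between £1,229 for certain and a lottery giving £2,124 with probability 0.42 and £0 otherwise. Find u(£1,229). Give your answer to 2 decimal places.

0.29

The first gamble pins u(£2,124): it must equal 0.70·1 + 0.30·0 = 0.70.
The second indifference gives u(£1,229) = 0.42·u(£2,124) + 0.58·u(£0) = 0.42·0.70 + 0.58·0.00 = 0.2940.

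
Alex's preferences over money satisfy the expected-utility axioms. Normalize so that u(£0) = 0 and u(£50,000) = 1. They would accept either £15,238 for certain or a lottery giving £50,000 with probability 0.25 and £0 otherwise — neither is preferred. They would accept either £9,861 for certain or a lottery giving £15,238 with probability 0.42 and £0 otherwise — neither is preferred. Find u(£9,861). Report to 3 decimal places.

The first gamble pins u(£15,238): it must equal 0.25·1 + 0.75·0 = 0.25.
Chaining: u(£9,861) = 0.42·0.25 + 0.58·0.00 = 0.1050.

0.105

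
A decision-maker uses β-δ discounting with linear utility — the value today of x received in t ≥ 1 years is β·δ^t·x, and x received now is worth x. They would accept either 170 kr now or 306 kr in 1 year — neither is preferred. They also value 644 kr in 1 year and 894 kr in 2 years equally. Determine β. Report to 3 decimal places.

The second indifference involves only future payoffs, so β cancels: β·δ^1·644 = β·δ^2·894, giving δ = 644/894 = 0.72036.
The first indifference: 170 = β·δ·306, so β = 170/(δ·306) = 170/(0.72036·306) ≈ 0.771.

β ≈ 0.771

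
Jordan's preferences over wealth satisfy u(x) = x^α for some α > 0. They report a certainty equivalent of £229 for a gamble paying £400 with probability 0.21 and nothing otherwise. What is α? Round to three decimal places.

α ≈ 2.798

The lottery's expected utility is 0.21·u(400) + 0.79·u(0) = 0.21·400^α (since u(0) = 0 for α > 0).
Equating: 229^α = 0.21·400^α, i.e. 0.5725^α = 0.21.
Take logs: α = ln 0.21 / ln(229/400) ≈ 2.79815.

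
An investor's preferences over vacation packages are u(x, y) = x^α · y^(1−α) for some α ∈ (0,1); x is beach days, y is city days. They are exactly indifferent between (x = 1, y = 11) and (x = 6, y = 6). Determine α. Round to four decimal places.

The Cobb–Douglas utilities coincide, so 1^α·11^(1−α) = 6^α·6^(1−α).
Taking logs: α·ln 1 + (1−α)·ln 11 = α·ln 6 + (1−α)·ln 6, i.e. α·-1.7917595 = (1−α)·-0.6061358.
With A = -1.7917595 and B = -0.6061358: α·A = (1−α)·B, so α = B/(A+B) = -0.6061358/-2.3978953 ≈ 0.2528.

α ≈ 0.2528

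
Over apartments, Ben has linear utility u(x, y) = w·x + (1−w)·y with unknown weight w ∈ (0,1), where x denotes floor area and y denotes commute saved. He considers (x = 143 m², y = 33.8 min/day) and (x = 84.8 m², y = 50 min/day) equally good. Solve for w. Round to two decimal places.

w = 0.22

Equating utilities: w·143 + (1−w)·33.8 = w·84.8 + (1−w)·50.
Collecting terms: w·58.2 = (1−w)·16.2.
Hence w = 16.2/(58.2+16.2) = 16.2/74.4 = 0.22.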